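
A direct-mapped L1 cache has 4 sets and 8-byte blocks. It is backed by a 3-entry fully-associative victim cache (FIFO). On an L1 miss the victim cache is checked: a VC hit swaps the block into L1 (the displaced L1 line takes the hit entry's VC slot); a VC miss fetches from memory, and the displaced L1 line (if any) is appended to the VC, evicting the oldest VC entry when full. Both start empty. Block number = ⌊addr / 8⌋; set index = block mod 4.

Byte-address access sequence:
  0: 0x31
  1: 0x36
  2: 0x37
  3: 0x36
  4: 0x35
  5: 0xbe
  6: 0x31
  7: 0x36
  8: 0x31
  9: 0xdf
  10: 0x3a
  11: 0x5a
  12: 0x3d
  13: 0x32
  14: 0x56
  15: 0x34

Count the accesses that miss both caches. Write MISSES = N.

MISSES = 6

  [0] addr=0x31 blk=6 s=2: MISS | VC []
  [1] addr=0x36 blk=6 s=2: L1-HIT | VC []
  [2] addr=0x37 blk=6 s=2: L1-HIT | VC []
  [3] addr=0x36 blk=6 s=2: L1-HIT | VC []
  [4] addr=0x35 blk=6 s=2: L1-HIT | VC []
  [5] addr=0xbe blk=23 s=3: MISS | VC []
  [6] addr=0x31 blk=6 s=2: L1-HIT | VC []
  [7] addr=0x36 blk=6 s=2: L1-HIT | VC []
  [8] addr=0x31 blk=6 s=2: L1-HIT | VC []
  [9] addr=0xdf blk=27 s=3: MISS | VC [23]
  [10] addr=0x3a blk=7 s=3: MISS | VC [23, 27]
  [11] addr=0x5a blk=11 s=3: MISS | VC [23, 27, 7]
  [12] addr=0x3d blk=7 s=3: VC-HIT | VC [23, 27, 11]
  [13] addr=0x32 blk=6 s=2: L1-HIT | VC [23, 27, 11]
  [14] addr=0x56 blk=10 s=2: MISS | VC [27, 11, 6]
  [15] addr=0x34 blk=6 s=2: VC-HIT | VC [27, 11, 10]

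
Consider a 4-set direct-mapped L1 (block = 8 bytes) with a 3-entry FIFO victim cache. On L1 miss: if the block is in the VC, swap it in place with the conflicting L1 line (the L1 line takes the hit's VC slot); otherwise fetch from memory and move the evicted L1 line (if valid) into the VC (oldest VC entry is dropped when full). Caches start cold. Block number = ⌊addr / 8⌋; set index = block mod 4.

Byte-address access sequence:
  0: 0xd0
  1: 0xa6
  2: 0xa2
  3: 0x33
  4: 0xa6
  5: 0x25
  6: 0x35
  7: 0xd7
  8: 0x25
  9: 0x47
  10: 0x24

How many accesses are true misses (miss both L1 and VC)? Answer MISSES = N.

MISSES = 5

0: 0xd0 (blk 26, set 2) → MISS  vc=[]
1: 0xa6 (blk 20, set 0) → MISS  vc=[]
2: 0xa2 (blk 20, set 0) → L1-HIT  vc=[]
3: 0x33 (blk 6, set 2) → MISS  vc=[26]
4: 0xa6 (blk 20, set 0) → L1-HIT  vc=[26]
5: 0x25 (blk 4, set 0) → MISS  vc=[26, 20]
6: 0x35 (blk 6, set 2) → L1-HIT  vc=[26, 20]
7: 0xd7 (blk 26, set 2) → VC-HIT  vc=[6, 20]
8: 0x25 (blk 4, set 0) → L1-HIT  vc=[6, 20]
9: 0x47 (blk 8, set 0) → MISS  vc=[6, 20, 4]
10: 0x24 (blk 4, set 0) → VC-HIT  vc=[6, 20, 8]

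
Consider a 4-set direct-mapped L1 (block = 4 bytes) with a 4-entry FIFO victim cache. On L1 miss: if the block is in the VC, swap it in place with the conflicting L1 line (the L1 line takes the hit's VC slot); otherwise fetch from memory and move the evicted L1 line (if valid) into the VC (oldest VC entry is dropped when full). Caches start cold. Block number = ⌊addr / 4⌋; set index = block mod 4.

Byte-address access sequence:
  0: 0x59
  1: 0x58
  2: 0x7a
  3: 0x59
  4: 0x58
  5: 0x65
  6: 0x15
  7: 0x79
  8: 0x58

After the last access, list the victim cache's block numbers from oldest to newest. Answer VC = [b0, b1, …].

#0 0x59→b22/s2 MISS; vc=[]
#1 0x58→b22/s2 L1-HIT; vc=[]
#2 0x7a→b30/s2 MISS; vc=[22]
#3 0x59→b22/s2 VC-HIT; vc=[30]
#4 0x58→b22/s2 L1-HIT; vc=[30]
#5 0x65→b25/s1 MISS; vc=[30]
#6 0x15→b5/s1 MISS; vc=[30,25]
#7 0x79→b30/s2 VC-HIT; vc=[22,25]
#8 0x58→b22/s2 VC-HIT; vc=[30,25]

VC = [30, 25]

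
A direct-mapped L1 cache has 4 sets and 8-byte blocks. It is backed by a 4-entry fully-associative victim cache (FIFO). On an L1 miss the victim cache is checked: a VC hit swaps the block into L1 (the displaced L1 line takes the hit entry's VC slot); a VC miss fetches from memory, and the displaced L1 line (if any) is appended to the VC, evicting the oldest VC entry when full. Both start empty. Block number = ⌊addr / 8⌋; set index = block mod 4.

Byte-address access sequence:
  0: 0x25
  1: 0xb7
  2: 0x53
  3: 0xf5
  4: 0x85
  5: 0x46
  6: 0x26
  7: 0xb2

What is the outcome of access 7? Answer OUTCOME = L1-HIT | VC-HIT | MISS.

0: 0x25 (blk 4, set 0) → MISS  vc=[]
1: 0xb7 (blk 22, set 2) → MISS  vc=[]
2: 0x53 (blk 10, set 2) → MISS  vc=[22]
3: 0xf5 (blk 30, set 2) → MISS  vc=[22, 10]
4: 0x85 (blk 16, set 0) → MISS  vc=[22, 10, 4]
5: 0x46 (blk 8, set 0) → MISS  vc=[22, 10, 4, 16]
6: 0x26 (blk 4, set 0) → VC-HIT  vc=[22, 10, 8, 16]
7: 0xb2 (blk 22, set 2) → VC-HIT  vc=[30, 10, 8, 16]

OUTCOME = VC-HIT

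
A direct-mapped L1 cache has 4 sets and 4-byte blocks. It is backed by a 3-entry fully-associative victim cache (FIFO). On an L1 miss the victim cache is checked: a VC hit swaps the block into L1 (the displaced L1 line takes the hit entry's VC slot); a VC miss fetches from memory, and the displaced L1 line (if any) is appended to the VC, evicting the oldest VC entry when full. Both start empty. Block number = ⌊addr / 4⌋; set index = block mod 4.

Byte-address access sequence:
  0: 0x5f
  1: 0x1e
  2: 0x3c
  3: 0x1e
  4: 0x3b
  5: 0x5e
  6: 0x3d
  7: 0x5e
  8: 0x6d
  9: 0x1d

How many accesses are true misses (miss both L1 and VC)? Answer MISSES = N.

MISSES = 5

0: 0x5f (blk 23, set 3) → MISS  vc=[]
1: 0x1e (blk 7, set 3) → MISS  vc=[23]
2: 0x3c (blk 15, set 3) → MISS  vc=[23, 7]
3: 0x1e (blk 7, set 3) → VC-HIT  vc=[23, 15]
4: 0x3b (blk 14, set 2) → MISS  vc=[23, 15]
5: 0x5e (blk 23, set 3) → VC-HIT  vc=[7, 15]
6: 0x3d (blk 15, set 3) → VC-HIT  vc=[7, 23]
7: 0x5e (blk 23, set 3) → VC-HIT  vc=[7, 15]
8: 0x6d (blk 27, set 3) → MISS  vc=[7, 15, 23]
9: 0x1d (blk 7, set 3) → VC-HIT  vc=[27, 15, 23]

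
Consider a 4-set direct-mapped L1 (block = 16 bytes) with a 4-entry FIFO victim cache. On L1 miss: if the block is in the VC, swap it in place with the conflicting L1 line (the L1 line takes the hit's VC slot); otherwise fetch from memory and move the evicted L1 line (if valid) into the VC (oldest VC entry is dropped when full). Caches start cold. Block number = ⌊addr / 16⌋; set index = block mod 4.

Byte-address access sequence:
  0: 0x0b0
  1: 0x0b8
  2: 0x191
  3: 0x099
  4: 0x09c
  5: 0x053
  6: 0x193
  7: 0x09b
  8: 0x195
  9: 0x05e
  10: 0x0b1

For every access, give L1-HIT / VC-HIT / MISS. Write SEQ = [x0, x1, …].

0: 0xb0 (blk 11, set 3) → MISS  vc=[]
1: 0xb8 (blk 11, set 3) → L1-HIT  vc=[]
2: 0x191 (blk 25, set 1) → MISS  vc=[]
3: 0x99 (blk 9, set 1) → MISS  vc=[25]
4: 0x9c (blk 9, set 1) → L1-HIT  vc=[25]
5: 0x53 (blk 5, set 1) → MISS  vc=[25, 9]
6: 0x193 (blk 25, set 1) → VC-HIT  vc=[5, 9]
7: 0x9b (blk 9, set 1) → VC-HIT  vc=[5, 25]
8: 0x195 (blk 25, set 1) → VC-HIT  vc=[5, 9]
9: 0x5e (blk 5, set 1) → VC-HIT  vc=[25, 9]
10: 0xb1 (blk 11, set 3) → L1-HIT  vc=[25, 9]

SEQ = [MISS, L1-HIT, MISS, MISS, L1-HIT, MISS, VC-HIT, VC-HIT, VC-HIT, VC-HIT, L1-HIT]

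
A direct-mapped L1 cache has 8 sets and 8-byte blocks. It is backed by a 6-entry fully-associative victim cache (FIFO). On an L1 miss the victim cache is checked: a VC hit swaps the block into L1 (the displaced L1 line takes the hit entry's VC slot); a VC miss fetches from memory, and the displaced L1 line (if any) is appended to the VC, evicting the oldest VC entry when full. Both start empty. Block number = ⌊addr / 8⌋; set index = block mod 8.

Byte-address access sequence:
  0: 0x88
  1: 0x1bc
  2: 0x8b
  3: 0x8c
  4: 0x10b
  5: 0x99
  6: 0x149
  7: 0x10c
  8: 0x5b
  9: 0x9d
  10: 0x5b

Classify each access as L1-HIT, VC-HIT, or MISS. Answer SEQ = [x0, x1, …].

  [0] addr=0x88 blk=17 s=1: MISS | VC []
  [1] addr=0x1bc blk=55 s=7: MISS | VC []
  [2] addr=0x8b blk=17 s=1: L1-HIT | VC []
  [3] addr=0x8c blk=17 s=1: L1-HIT | VC []
  [4] addr=0x10b blk=33 s=1: MISS | VC [17]
  [5] addr=0x99 blk=19 s=3: MISS | VC [17]
  [6] addr=0x149 blk=41 s=1: MISS | VC [17, 33]
  [7] addr=0x10c blk=33 s=1: VC-HIT | VC [17, 41]
  [8] addr=0x5b blk=11 s=3: MISS | VC [17, 41, 19]
  [9] addr=0x9d blk=19 s=3: VC-HIT | VC [17, 41, 11]
  [10] addr=0x5b blk=11 s=3: VC-HIT | VC [17, 41, 19]

SEQ = [MISS, MISS, L1-HIT, L1-HIT, MISS, MISS, MISS, VC-HIT, MISS, VC-HIT, VC-HIT]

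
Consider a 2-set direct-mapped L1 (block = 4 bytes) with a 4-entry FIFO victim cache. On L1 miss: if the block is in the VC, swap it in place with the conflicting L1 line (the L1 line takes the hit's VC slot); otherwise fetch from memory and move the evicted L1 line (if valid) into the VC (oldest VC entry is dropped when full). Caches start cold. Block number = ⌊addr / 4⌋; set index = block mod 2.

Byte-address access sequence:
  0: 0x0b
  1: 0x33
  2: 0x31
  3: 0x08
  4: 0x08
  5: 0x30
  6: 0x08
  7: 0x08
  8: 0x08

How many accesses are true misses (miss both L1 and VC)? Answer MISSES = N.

  [0] addr=0xb blk=2 s=0: MISS | VC []
  [1] addr=0x33 blk=12 s=0: MISS | VC [2]
  [2] addr=0x31 blk=12 s=0: L1-HIT | VC [2]
  [3] addr=0x8 blk=2 s=0: VC-HIT | VC [12]
  [4] addr=0x8 blk=2 s=0: L1-HIT | VC [12]
  [5] addr=0x30 blk=12 s=0: VC-HIT | VC [2]
  [6] addr=0x8 blk=2 s=0: VC-HIT | VC [12]
  [7] addr=0x8 blk=2 s=0: L1-HIT | VC [12]
  [8] addr=0x8 blk=2 s=0: L1-HIT | VC [12]

MISSES = 2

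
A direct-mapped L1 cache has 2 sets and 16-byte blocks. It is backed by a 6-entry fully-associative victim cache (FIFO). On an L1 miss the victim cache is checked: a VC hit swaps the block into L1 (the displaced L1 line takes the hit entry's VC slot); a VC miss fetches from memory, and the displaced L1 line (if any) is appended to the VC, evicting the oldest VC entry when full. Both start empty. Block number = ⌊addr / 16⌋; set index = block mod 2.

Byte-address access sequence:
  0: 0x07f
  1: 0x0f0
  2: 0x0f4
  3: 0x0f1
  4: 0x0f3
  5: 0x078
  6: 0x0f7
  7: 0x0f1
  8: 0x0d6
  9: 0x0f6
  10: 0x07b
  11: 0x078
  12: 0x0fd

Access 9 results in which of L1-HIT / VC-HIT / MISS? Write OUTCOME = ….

OUTCOME = VC-HIT

0: 0x7f (blk 7, set 1) → MISS  vc=[]
1: 0xf0 (blk 15, set 1) → MISS  vc=[7]
2: 0xf4 (blk 15, set 1) → L1-HIT  vc=[7]
3: 0xf1 (blk 15, set 1) → L1-HIT  vc=[7]
4: 0xf3 (blk 15, set 1) → L1-HIT  vc=[7]
5: 0x78 (blk 7, set 1) → VC-HIT  vc=[15]
6: 0xf7 (blk 15, set 1) → VC-HIT  vc=[7]
7: 0xf1 (blk 15, set 1) → L1-HIT  vc=[7]
8: 0xd6 (blk 13, set 1) → MISS  vc=[7, 15]
9: 0xf6 (blk 15, set 1) → VC-HIT  vc=[7, 13]
10: 0x7b (blk 7, set 1) → VC-HIT  vc=[15, 13]
11: 0x78 (blk 7, set 1) → L1-HIT  vc=[15, 13]
12: 0xfd (blk 15, set 1) → VC-HIT  vc=[7, 13]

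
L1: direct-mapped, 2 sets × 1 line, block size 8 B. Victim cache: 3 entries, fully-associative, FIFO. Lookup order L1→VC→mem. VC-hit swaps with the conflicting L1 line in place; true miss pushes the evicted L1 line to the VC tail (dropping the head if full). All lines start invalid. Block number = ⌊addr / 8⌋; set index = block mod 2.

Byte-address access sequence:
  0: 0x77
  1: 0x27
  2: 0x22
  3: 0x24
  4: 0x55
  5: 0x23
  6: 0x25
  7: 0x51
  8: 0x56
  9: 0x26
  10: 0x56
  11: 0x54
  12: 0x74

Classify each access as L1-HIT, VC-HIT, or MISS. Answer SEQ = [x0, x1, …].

SEQ = [MISS, MISS, L1-HIT, L1-HIT, MISS, VC-HIT, L1-HIT, VC-HIT, L1-HIT, VC-HIT, VC-HIT, L1-HIT, VC-HIT]

#0 0x77→b14/s0 MISS; vc=[]
#1 0x27→b4/s0 MISS; vc=[14]
#2 0x22→b4/s0 L1-HIT; vc=[14]
#3 0x24→b4/s0 L1-HIT; vc=[14]
#4 0x55→b10/s0 MISS; vc=[14,4]
#5 0x23→b4/s0 VC-HIT; vc=[14,10]
#6 0x25→b4/s0 L1-HIT; vc=[14,10]
#7 0x51→b10/s0 VC-HIT; vc=[14,4]
#8 0x56→b10/s0 L1-HIT; vc=[14,4]
#9 0x26→b4/s0 VC-HIT; vc=[14,10]
#10 0x56→b10/s0 VC-HIT; vc=[14,4]
#11 0x54→b10/s0 L1-HIT; vc=[14,4]
#12 0x74→b14/s0 VC-HIT; vc=[10,4]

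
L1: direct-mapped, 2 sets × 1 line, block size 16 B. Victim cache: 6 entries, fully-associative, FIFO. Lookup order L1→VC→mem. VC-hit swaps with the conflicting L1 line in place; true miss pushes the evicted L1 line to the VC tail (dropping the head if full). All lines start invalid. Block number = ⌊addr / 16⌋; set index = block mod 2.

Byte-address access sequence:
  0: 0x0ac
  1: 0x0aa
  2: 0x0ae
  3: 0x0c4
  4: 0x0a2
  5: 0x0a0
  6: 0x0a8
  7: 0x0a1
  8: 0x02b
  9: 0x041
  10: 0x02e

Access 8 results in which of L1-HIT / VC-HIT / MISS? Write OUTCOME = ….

OUTCOME = MISS

#0 0xac→b10/s0 MISS; vc=[]
#1 0xaa→b10/s0 L1-HIT; vc=[]
#2 0xae→b10/s0 L1-HIT; vc=[]
#3 0xc4→b12/s0 MISS; vc=[10]
#4 0xa2→b10/s0 VC-HIT; vc=[12]
#5 0xa0→b10/s0 L1-HIT; vc=[12]
#6 0xa8→b10/s0 L1-HIT; vc=[12]
#7 0xa1→b10/s0 L1-HIT; vc=[12]
#8 0x2b→b2/s0 MISS; vc=[12,10]
#9 0x41→b4/s0 MISS; vc=[12,10,2]
#10 0x2e→b2/s0 VC-HIT; vc=[12,10,4]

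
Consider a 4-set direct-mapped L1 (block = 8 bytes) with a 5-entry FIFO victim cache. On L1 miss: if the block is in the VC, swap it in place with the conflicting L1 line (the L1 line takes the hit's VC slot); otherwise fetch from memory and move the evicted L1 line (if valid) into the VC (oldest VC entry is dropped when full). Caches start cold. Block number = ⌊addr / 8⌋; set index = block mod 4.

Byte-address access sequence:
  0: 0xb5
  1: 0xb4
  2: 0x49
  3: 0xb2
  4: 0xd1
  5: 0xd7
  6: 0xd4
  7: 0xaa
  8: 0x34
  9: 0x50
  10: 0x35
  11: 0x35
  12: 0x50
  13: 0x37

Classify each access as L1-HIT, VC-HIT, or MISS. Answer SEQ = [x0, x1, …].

0: 0xb5 (blk 22, set 2) → MISS  vc=[]
1: 0xb4 (blk 22, set 2) → L1-HIT  vc=[]
2: 0x49 (blk 9, set 1) → MISS  vc=[]
3: 0xb2 (blk 22, set 2) → L1-HIT  vc=[]
4: 0xd1 (blk 26, set 2) → MISS  vc=[22]
5: 0xd7 (blk 26, set 2) → L1-HIT  vc=[22]
6: 0xd4 (blk 26, set 2) → L1-HIT  vc=[22]
7: 0xaa (blk 21, set 1) → MISS  vc=[22, 9]
8: 0x34 (blk 6, set 2) → MISS  vc=[22, 9, 26]
9: 0x50 (blk 10, set 2) → MISS  vc=[22, 9, 26, 6]
10: 0x35 (blk 6, set 2) → VC-HIT  vc=[22, 9, 26, 10]
11: 0x35 (blk 6, set 2) → L1-HIT  vc=[22, 9, 26, 10]
12: 0x50 (blk 10, set 2) → VC-HIT  vc=[22, 9, 26, 6]
13: 0x37 (blk 6, set 2) → VC-HIT  vc=[22, 9, 26, 10]

SEQ = [MISS, L1-HIT, MISS, L1-HIT, MISS, L1-HIT, L1-HIT, MISS, MISS, MISS, VC-HIT, L1-HIT, VC-HIT, VC-HIT]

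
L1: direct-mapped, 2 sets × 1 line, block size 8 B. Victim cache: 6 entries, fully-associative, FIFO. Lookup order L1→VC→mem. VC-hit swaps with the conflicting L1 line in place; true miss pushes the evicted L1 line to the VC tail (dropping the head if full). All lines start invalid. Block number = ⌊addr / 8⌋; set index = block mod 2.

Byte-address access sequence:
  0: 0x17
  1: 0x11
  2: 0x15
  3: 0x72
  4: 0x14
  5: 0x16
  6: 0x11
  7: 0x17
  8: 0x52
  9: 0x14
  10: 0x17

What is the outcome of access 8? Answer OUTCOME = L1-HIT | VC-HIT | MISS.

0: 0x17 (blk 2, set 0) → MISS  vc=[]
1: 0x11 (blk 2, set 0) → L1-HIT  vc=[]
2: 0x15 (blk 2, set 0) → L1-HIT  vc=[]
3: 0x72 (blk 14, set 0) → MISS  vc=[2]
4: 0x14 (blk 2, set 0) → VC-HIT  vc=[14]
5: 0x16 (blk 2, set 0) → L1-HIT  vc=[14]
6: 0x11 (blk 2, set 0) → L1-HIT  vc=[14]
7: 0x17 (blk 2, set 0) → L1-HIT  vc=[14]
8: 0x52 (blk 10, set 0) → MISS  vc=[14, 2]
9: 0x14 (blk 2, set 0) → VC-HIT  vc=[14, 10]
10: 0x17 (blk 2, set 0) → L1-HIT  vc=[14, 10]

OUTCOME = MISS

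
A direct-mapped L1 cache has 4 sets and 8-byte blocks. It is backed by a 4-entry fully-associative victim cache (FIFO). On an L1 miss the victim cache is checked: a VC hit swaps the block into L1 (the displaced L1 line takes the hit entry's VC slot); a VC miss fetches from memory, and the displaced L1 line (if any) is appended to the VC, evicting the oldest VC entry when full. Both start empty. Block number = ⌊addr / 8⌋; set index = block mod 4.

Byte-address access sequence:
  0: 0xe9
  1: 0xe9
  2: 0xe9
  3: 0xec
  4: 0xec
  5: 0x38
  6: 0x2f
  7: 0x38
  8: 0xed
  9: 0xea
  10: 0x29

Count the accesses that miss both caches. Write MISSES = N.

0: 0xe9 (blk 29, set 1) → MISS  vc=[]
1: 0xe9 (blk 29, set 1) → L1-HIT  vc=[]
2: 0xe9 (blk 29, set 1) → L1-HIT  vc=[]
3: 0xec (blk 29, set 1) → L1-HIT  vc=[]
4: 0xec (blk 29, set 1) → L1-HIT  vc=[]
5: 0x38 (blk 7, set 3) → MISS  vc=[]
6: 0x2f (blk 5, set 1) → MISS  vc=[29]
7: 0x38 (blk 7, set 3) → L1-HIT  vc=[29]
8: 0xed (blk 29, set 1) → VC-HIT  vc=[5]
9: 0xea (blk 29, set 1) → L1-HIT  vc=[5]
10: 0x29 (blk 5, set 1) → VC-HIT  vc=[29]

MISSES = 3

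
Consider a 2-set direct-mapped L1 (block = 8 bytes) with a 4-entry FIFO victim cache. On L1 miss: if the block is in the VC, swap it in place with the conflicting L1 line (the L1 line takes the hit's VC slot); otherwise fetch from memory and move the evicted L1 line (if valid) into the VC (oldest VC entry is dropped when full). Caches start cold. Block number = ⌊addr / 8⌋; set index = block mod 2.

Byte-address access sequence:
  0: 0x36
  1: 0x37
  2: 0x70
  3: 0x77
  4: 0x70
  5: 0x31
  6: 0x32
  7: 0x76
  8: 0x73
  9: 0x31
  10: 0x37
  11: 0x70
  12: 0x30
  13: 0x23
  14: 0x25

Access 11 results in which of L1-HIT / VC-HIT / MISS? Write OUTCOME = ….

0: 0x36 (blk 6, set 0) → MISS  vc=[]
1: 0x37 (blk 6, set 0) → L1-HIT  vc=[]
2: 0x70 (blk 14, set 0) → MISS  vc=[6]
3: 0x77 (blk 14, set 0) → L1-HIT  vc=[6]
4: 0x70 (blk 14, set 0) → L1-HIT  vc=[6]
5: 0x31 (blk 6, set 0) → VC-HIT  vc=[14]
6: 0x32 (blk 6, set 0) → L1-HIT  vc=[14]
7: 0x76 (blk 14, set 0) → VC-HIT  vc=[6]
8: 0x73 (blk 14, set 0) → L1-HIT  vc=[6]
9: 0x31 (blk 6, set 0) → VC-HIT  vc=[14]
10: 0x37 (blk 6, set 0) → L1-HIT  vc=[14]
11: 0x70 (blk 14, set 0) → VC-HIT  vc=[6]
12: 0x30 (blk 6, set 0) → VC-HIT  vc=[14]
13: 0x23 (blk 4, set 0) → MISS  vc=[14, 6]
14: 0x25 (blk 4, set 0) → L1-HIT  vc=[14, 6]

OUTCOME = VC-HIT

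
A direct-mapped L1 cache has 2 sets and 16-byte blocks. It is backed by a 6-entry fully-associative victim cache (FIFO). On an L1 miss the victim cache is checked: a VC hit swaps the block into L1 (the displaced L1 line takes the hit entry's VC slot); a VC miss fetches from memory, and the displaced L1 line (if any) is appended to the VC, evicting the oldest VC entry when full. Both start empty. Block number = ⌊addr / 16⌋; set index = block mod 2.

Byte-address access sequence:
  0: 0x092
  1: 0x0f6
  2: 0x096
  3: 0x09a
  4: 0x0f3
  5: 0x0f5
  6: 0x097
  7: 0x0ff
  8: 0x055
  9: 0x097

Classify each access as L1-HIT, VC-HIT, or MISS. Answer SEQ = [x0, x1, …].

SEQ = [MISS, MISS, VC-HIT, L1-HIT, VC-HIT, L1-HIT, VC-HIT, VC-HIT, MISS, VC-HIT]

  [0] addr=0x92 blk=9 s=1: MISS | VC []
  [1] addr=0xf6 blk=15 s=1: MISS | VC [9]
  [2] addr=0x96 blk=9 s=1: VC-HIT | VC [15]
  [3] addr=0x9a blk=9 s=1: L1-HIT | VC [15]
  [4] addr=0xf3 blk=15 s=1: VC-HIT | VC [9]
  [5] addr=0xf5 blk=15 s=1: L1-HIT | VC [9]
  [6] addr=0x97 blk=9 s=1: VC-HIT | VC [15]
  [7] addr=0xff blk=15 s=1: VC-HIT | VC [9]
  [8] addr=0x55 blk=5 s=1: MISS | VC [9, 15]
  [9] addr=0x97 blk=9 s=1: VC-HIT | VC [5, 15]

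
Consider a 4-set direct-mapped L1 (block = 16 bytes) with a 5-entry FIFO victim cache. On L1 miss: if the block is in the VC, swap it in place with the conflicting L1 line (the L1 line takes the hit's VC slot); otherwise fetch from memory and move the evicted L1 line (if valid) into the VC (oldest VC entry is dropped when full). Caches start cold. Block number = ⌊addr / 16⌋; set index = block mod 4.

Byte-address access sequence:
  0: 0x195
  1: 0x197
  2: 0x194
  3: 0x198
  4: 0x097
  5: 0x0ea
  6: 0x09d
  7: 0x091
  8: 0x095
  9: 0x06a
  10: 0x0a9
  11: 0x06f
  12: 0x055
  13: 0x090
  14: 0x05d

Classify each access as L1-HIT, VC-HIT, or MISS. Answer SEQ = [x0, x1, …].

SEQ = [MISS, L1-HIT, L1-HIT, L1-HIT, MISS, MISS, L1-HIT, L1-HIT, L1-HIT, MISS, MISS, VC-HIT, MISS, VC-HIT, VC-HIT]

0: 0x195 (blk 25, set 1) → MISS  vc=[]
1: 0x197 (blk 25, set 1) → L1-HIT  vc=[]
2: 0x194 (blk 25, set 1) → L1-HIT  vc=[]
3: 0x198 (blk 25, set 1) → L1-HIT  vc=[]
4: 0x97 (blk 9, set 1) → MISS  vc=[25]
5: 0xea (blk 14, set 2) → MISS  vc=[25]
6: 0x9d (blk 9, set 1) → L1-HIT  vc=[25]
7: 0x91 (blk 9, set 1) → L1-HIT  vc=[25]
8: 0x95 (blk 9, set 1) → L1-HIT  vc=[25]
9: 0x6a (blk 6, set 2) → MISS  vc=[25, 14]
10: 0xa9 (blk 10, set 2) → MISS  vc=[25, 14, 6]
11: 0x6f (blk 6, set 2) → VC-HIT  vc=[25, 14, 10]
12: 0x55 (blk 5, set 1) → MISS  vc=[25, 14, 10, 9]
13: 0x90 (blk 9, set 1) → VC-HIT  vc=[25, 14, 10, 5]
14: 0x5d (blk 5, set 1) → VC-HIT  vc=[25, 14, 10, 9]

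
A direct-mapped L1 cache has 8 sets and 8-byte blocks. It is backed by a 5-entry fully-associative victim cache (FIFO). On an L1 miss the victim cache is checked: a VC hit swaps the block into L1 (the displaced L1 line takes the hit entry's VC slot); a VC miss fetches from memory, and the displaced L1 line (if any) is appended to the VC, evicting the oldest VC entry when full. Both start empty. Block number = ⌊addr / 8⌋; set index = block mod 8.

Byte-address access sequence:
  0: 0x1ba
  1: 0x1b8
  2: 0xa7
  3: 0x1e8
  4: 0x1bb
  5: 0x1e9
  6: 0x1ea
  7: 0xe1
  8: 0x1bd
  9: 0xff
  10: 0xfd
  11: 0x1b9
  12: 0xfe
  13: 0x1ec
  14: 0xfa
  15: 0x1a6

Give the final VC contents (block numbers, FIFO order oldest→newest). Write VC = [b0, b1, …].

#0 0x1ba→b55/s7 MISS; vc=[]
#1 0x1b8→b55/s7 L1-HIT; vc=[]
#2 0xa7→b20/s4 MISS; vc=[]
#3 0x1e8→b61/s5 MISS; vc=[]
#4 0x1bb→b55/s7 L1-HIT; vc=[]
#5 0x1e9→b61/s5 L1-HIT; vc=[]
#6 0x1ea→b61/s5 L1-HIT; vc=[]
#7 0xe1→b28/s4 MISS; vc=[20]
#8 0x1bd→b55/s7 L1-HIT; vc=[20]
#9 0xff→b31/s7 MISS; vc=[20,55]
#10 0xfd→b31/s7 L1-HIT; vc=[20,55]
#11 0x1b9→b55/s7 VC-HIT; vc=[20,31]
#12 0xfe→b31/s7 VC-HIT; vc=[20,55]
#13 0x1ec→b61/s5 L1-HIT; vc=[20,55]
#14 0xfa→b31/s7 L1-HIT; vc=[20,55]
#15 0x1a6→b52/s4 MISS; vc=[20,55,28]

VC = [20, 55, 28]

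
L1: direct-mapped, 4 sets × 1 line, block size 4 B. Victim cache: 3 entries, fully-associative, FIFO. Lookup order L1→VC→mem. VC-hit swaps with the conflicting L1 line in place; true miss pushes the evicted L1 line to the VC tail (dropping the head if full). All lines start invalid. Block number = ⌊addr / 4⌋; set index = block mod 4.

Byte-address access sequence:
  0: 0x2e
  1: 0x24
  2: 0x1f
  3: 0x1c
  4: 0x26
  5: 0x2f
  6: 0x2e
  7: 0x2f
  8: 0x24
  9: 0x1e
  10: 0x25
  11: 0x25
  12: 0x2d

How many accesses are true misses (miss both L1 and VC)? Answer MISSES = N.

  [0] addr=0x2e blk=11 s=3: MISS | VC []
  [1] addr=0x24 blk=9 s=1: MISS | VC []
  [2] addr=0x1f blk=7 s=3: MISS | VC [11]
  [3] addr=0x1c blk=7 s=3: L1-HIT | VC [11]
  [4] addr=0x26 blk=9 s=1: L1-HIT | VC [11]
  [5] addr=0x2f blk=11 s=3: VC-HIT | VC [7]
  [6] addr=0x2e blk=11 s=3: L1-HIT | VC [7]
  [7] addr=0x2f blk=11 s=3: L1-HIT | VC [7]
  [8] addr=0x24 blk=9 s=1: L1-HIT | VC [7]
  [9] addr=0x1e blk=7 s=3: VC-HIT | VC [11]
  [10] addr=0x25 blk=9 s=1: L1-HIT | VC [11]
  [11] addr=0x25 blk=9 s=1: L1-HIT | VC [11]
  [12] addr=0x2d blk=11 s=3: VC-HIT | VC [7]

MISSES = 3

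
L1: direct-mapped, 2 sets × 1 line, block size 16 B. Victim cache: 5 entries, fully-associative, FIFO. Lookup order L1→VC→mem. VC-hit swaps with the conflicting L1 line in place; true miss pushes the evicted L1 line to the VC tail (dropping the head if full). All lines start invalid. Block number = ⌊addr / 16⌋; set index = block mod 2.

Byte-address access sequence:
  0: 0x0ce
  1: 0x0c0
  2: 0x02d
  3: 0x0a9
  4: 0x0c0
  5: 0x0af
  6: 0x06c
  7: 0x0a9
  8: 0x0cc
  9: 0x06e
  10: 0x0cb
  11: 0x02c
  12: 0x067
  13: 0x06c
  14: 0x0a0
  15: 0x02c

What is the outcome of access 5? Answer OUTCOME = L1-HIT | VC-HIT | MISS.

  [0] addr=0xce blk=12 s=0: MISS | VC []
  [1] addr=0xc0 blk=12 s=0: L1-HIT | VC []
  [2] addr=0x2d blk=2 s=0: MISS | VC [12]
  [3] addr=0xa9 blk=10 s=0: MISS | VC [12, 2]
  [4] addr=0xc0 blk=12 s=0: VC-HIT | VC [10, 2]
  [5] addr=0xaf blk=10 s=0: VC-HIT | VC [12, 2]
  [6] addr=0x6c blk=6 s=0: MISS | VC [12, 2, 10]
  [7] addr=0xa9 blk=10 s=0: VC-HIT | VC [12, 2, 6]
  [8] addr=0xcc blk=12 s=0: VC-HIT | VC [10, 2, 6]
  [9] addr=0x6e blk=6 s=0: VC-HIT | VC [10, 2, 12]
  [10] addr=0xcb blk=12 s=0: VC-HIT | VC [10, 2, 6]
  [11] addr=0x2c blk=2 s=0: VC-HIT | VC [10, 12, 6]
  [12] addr=0x67 blk=6 s=0: VC-HIT | VC [10, 12, 2]
  [13] addr=0x6c blk=6 s=0: L1-HIT | VC [10, 12, 2]
  [14] addr=0xa0 blk=10 s=0: VC-HIT | VC [6, 12, 2]
  [15] addr=0x2c blk=2 s=0: VC-HIT | VC [6, 12, 10]

OUTCOME = VC-HIT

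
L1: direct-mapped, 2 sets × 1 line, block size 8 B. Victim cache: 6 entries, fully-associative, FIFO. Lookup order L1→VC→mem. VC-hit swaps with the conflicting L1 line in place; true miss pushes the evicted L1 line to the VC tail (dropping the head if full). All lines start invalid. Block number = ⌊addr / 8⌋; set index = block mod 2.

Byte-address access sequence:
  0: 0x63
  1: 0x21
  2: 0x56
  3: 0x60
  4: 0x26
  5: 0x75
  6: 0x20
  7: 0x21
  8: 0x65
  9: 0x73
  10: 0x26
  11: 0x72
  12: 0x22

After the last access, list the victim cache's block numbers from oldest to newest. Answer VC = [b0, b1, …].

0: 0x63 (blk 12, set 0) → MISS  vc=[]
1: 0x21 (blk 4, set 0) → MISS  vc=[12]
2: 0x56 (blk 10, set 0) → MISS  vc=[12, 4]
3: 0x60 (blk 12, set 0) → VC-HIT  vc=[10, 4]
4: 0x26 (blk 4, set 0) → VC-HIT  vc=[10, 12]
5: 0x75 (blk 14, set 0) → MISS  vc=[10, 12, 4]
6: 0x20 (blk 4, set 0) → VC-HIT  vc=[10, 12, 14]
7: 0x21 (blk 4, set 0) → L1-HIT  vc=[10, 12, 14]
8: 0x65 (blk 12, set 0) → VC-HIT  vc=[10, 4, 14]
9: 0x73 (blk 14, set 0) → VC-HIT  vc=[10, 4, 12]
10: 0x26 (blk 4, set 0) → VC-HIT  vc=[10, 14, 12]
11: 0x72 (blk 14, set 0) → VC-HIT  vc=[10, 4, 12]
12: 0x22 (blk 4, set 0) → VC-HIT  vc=[10, 14, 12]

VC = [10, 14, 12]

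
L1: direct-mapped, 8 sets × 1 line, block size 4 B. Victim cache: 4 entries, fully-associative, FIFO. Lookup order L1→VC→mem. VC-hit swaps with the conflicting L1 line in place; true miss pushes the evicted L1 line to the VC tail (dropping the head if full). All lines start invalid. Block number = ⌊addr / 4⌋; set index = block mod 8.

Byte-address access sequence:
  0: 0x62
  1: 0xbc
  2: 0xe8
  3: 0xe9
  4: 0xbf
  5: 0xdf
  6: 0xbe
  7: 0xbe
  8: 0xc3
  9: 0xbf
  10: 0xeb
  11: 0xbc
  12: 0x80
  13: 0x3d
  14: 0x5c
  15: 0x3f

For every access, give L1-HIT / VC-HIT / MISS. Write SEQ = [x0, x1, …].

SEQ = [MISS, MISS, MISS, L1-HIT, L1-HIT, MISS, VC-HIT, L1-HIT, MISS, L1-HIT, L1-HIT, L1-HIT, MISS, MISS, MISS, VC-HIT]

0: 0x62 (blk 24, set 0) → MISS  vc=[]
1: 0xbc (blk 47, set 7) → MISS  vc=[]
2: 0xe8 (blk 58, set 2) → MISS  vc=[]
3: 0xe9 (blk 58, set 2) → L1-HIT  vc=[]
4: 0xbf (blk 47, set 7) → L1-HIT  vc=[]
5: 0xdf (blk 55, set 7) → MISS  vc=[47]
6: 0xbe (blk 47, set 7) → VC-HIT  vc=[55]
7: 0xbe (blk 47, set 7) → L1-HIT  vc=[55]
8: 0xc3 (blk 48, set 0) → MISS  vc=[55, 24]
9: 0xbf (blk 47, set 7) → L1-HIT  vc=[55, 24]
10: 0xeb (blk 58, set 2) → L1-HIT  vc=[55, 24]
11: 0xbc (blk 47, set 7) → L1-HIT  vc=[55, 24]
12: 0x80 (blk 32, set 0) → MISS  vc=[55, 24, 48]
13: 0x3d (blk 15, set 7) → MISS  vc=[55, 24, 48, 47]
14: 0x5c (blk 23, set 7) → MISS  vc=[24, 48, 47, 15]
15: 0x3f (blk 15, set 7) → VC-HIT  vc=[24, 48, 47, 23]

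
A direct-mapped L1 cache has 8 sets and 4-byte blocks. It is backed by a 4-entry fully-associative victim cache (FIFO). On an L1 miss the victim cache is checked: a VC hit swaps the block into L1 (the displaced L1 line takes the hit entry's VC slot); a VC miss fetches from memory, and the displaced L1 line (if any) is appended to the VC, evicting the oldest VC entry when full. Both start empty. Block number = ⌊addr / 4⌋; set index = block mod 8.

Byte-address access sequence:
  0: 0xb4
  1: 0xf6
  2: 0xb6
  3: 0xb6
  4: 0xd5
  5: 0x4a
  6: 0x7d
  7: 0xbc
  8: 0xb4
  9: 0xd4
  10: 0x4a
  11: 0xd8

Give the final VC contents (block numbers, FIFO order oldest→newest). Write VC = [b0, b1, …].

0: 0xb4 (blk 45, set 5) → MISS  vc=[]
1: 0xf6 (blk 61, set 5) → MISS  vc=[45]
2: 0xb6 (blk 45, set 5) → VC-HIT  vc=[61]
3: 0xb6 (blk 45, set 5) → L1-HIT  vc=[61]
4: 0xd5 (blk 53, set 5) → MISS  vc=[61, 45]
5: 0x4a (blk 18, set 2) → MISS  vc=[61, 45]
6: 0x7d (blk 31, set 7) → MISS  vc=[61, 45]
7: 0xbc (blk 47, set 7) → MISS  vc=[61, 45, 31]
8: 0xb4 (blk 45, set 5) → VC-HIT  vc=[61, 53, 31]
9: 0xd4 (blk 53, set 5) → VC-HIT  vc=[61, 45, 31]
10: 0x4a (blk 18, set 2) → L1-HIT  vc=[61, 45, 31]
11: 0xd8 (blk 54, set 6) → MISS  vc=[61, 45, 31]

VC = [61, 45, 31]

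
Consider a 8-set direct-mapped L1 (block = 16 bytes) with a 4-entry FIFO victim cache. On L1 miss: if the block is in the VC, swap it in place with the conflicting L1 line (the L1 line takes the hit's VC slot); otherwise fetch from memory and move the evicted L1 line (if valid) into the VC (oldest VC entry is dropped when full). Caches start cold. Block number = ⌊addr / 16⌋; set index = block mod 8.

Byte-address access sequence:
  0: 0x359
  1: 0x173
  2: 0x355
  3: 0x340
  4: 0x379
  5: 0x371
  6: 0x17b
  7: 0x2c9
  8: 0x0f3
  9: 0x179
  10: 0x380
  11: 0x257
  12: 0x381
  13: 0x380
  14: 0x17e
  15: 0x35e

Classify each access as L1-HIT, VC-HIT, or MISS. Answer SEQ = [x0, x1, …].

#0 0x359→b53/s5 MISS; vc=[]
#1 0x173→b23/s7 MISS; vc=[]
#2 0x355→b53/s5 L1-HIT; vc=[]
#3 0x340→b52/s4 MISS; vc=[]
#4 0x379→b55/s7 MISS; vc=[23]
#5 0x371→b55/s7 L1-HIT; vc=[23]
#6 0x17b→b23/s7 VC-HIT; vc=[55]
#7 0x2c9→b44/s4 MISS; vc=[55,52]
#8 0xf3→b15/s7 MISS; vc=[55,52,23]
#9 0x179→b23/s7 VC-HIT; vc=[55,52,15]
#10 0x380→b56/s0 MISS; vc=[55,52,15]
#11 0x257→b37/s5 MISS; vc=[55,52,15,53]
#12 0x381→b56/s0 L1-HIT; vc=[55,52,15,53]
#13 0x380→b56/s0 L1-HIT; vc=[55,52,15,53]
#14 0x17e→b23/s7 L1-HIT; vc=[55,52,15,53]
#15 0x35e→b53/s5 VC-HIT; vc=[55,52,15,37]

SEQ = [MISS, MISS, L1-HIT, MISS, MISS, L1-HIT, VC-HIT, MISS, MISS, VC-HIT, MISS, MISS, L1-HIT, L1-HIT, L1-HIT, VC-HIT]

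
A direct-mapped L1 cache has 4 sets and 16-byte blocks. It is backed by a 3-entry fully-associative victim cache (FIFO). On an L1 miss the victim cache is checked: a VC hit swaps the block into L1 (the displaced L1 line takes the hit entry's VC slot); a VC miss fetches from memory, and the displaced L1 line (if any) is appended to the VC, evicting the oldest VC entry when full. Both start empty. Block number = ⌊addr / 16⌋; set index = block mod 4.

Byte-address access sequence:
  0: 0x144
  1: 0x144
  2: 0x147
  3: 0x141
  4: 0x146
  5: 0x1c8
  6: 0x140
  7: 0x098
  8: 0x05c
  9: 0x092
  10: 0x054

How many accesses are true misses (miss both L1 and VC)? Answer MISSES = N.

  [0] addr=0x144 blk=20 s=0: MISS | VC []
  [1] addr=0x144 blk=20 s=0: L1-HIT | VC []
  [2] addr=0x147 blk=20 s=0: L1-HIT | VC []
  [3] addr=0x141 blk=20 s=0: L1-HIT | VC []
  [4] addr=0x146 blk=20 s=0: L1-HIT | VC []
  [5] addr=0x1c8 blk=28 s=0: MISS | VC [20]
  [6] addr=0x140 blk=20 s=0: VC-HIT | VC [28]
  [7] addr=0x98 blk=9 s=1: MISS | VC [28]
  [8] addr=0x5c blk=5 s=1: MISS | VC [28, 9]
  [9] addr=0x92 blk=9 s=1: VC-HIT | VC [28, 5]
  [10] addr=0x54 blk=5 s=1: VC-HIT | VC [28, 9]

MISSES = 4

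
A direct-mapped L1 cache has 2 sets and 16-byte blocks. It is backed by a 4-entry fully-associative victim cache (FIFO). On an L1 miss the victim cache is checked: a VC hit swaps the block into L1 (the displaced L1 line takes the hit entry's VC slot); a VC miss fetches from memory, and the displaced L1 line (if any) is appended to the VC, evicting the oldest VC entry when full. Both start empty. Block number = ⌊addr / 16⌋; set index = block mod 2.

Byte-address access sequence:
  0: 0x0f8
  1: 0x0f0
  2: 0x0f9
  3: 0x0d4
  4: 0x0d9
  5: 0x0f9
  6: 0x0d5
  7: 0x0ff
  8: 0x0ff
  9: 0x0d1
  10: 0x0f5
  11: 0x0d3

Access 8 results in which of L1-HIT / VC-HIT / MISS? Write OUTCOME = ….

  [0] addr=0xf8 blk=15 s=1: MISS | VC []
  [1] addr=0xf0 blk=15 s=1: L1-HIT | VC []
  [2] addr=0xf9 blk=15 s=1: L1-HIT | VC []
  [3] addr=0xd4 blk=13 s=1: MISS | VC [15]
  [4] addr=0xd9 blk=13 s=1: L1-HIT | VC [15]
  [5] addr=0xf9 blk=15 s=1: VC-HIT | VC [13]
  [6] addr=0xd5 blk=13 s=1: VC-HIT | VC [15]
  [7] addr=0xff blk=15 s=1: VC-HIT | VC [13]
  [8] addr=0xff blk=15 s=1: L1-HIT | VC [13]
  [9] addr=0xd1 blk=13 s=1: VC-HIT | VC [15]
  [10] addr=0xf5 blk=15 s=1: VC-HIT | VC [13]
  [11] addr=0xd3 blk=13 s=1: VC-HIT | VC [15]

OUTCOME = L1-HIT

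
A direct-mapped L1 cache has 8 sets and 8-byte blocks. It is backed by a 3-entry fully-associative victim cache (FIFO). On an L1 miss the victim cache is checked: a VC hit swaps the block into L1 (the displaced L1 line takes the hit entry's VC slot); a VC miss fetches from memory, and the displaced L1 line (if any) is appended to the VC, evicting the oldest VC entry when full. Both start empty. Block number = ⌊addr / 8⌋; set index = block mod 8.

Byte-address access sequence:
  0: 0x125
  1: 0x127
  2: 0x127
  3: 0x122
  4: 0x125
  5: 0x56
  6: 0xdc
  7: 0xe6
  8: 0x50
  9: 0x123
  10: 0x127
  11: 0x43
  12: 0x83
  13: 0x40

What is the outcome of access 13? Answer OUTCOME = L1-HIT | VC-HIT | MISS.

  [0] addr=0x125 blk=36 s=4: MISS | VC []
  [1] addr=0x127 blk=36 s=4: L1-HIT | VC []
  [2] addr=0x127 blk=36 s=4: L1-HIT | VC []
  [3] addr=0x122 blk=36 s=4: L1-HIT | VC []
  [4] addr=0x125 blk=36 s=4: L1-HIT | VC []
  [5] addr=0x56 blk=10 s=2: MISS | VC []
  [6] addr=0xdc blk=27 s=3: MISS | VC []
  [7] addr=0xe6 blk=28 s=4: MISS | VC [36]
  [8] addr=0x50 blk=10 s=2: L1-HIT | VC [36]
  [9] addr=0x123 blk=36 s=4: VC-HIT | VC [28]
  [10] addr=0x127 blk=36 s=4: L1-HIT | VC [28]
  [11] addr=0x43 blk=8 s=0: MISS | VC [28]
  [12] addr=0x83 blk=16 s=0: MISS | VC [28, 8]
  [13] addr=0x40 blk=8 s=0: VC-HIT | VC [28, 16]

OUTCOME = VC-HIT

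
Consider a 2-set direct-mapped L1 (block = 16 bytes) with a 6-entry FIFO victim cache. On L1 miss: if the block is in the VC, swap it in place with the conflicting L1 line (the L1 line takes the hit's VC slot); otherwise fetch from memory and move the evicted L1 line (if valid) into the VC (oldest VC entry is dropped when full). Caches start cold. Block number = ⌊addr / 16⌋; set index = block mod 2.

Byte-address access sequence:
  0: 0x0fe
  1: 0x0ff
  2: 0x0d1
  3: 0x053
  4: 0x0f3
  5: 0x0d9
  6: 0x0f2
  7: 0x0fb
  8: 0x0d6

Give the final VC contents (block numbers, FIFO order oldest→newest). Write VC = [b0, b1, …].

VC = [5, 15]

#0 0xfe→b15/s1 MISS; vc=[]
#1 0xff→b15/s1 L1-HIT; vc=[]
#2 0xd1→b13/s1 MISS; vc=[15]
#3 0x53→b5/s1 MISS; vc=[15,13]
#4 0xf3→b15/s1 VC-HIT; vc=[5,13]
#5 0xd9→b13/s1 VC-HIT; vc=[5,15]
#6 0xf2→b15/s1 VC-HIT; vc=[5,13]
#7 0xfb→b15/s1 L1-HIT; vc=[5,13]
#8 0xd6→b13/s1 VC-HIT; vc=[5,15]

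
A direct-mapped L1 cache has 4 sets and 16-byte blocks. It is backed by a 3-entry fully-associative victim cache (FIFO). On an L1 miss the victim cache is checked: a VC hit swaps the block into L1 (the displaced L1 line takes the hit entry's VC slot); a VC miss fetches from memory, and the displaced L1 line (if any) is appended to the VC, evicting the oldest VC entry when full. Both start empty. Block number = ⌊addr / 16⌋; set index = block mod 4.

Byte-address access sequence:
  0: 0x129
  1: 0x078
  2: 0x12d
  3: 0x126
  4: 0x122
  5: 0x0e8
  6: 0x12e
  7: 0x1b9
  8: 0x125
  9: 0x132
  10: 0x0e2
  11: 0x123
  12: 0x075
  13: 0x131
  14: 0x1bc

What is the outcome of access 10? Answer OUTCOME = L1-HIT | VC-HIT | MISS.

#0 0x129→b18/s2 MISS; vc=[]
#1 0x78→b7/s3 MISS; vc=[]
#2 0x12d→b18/s2 L1-HIT; vc=[]
#3 0x126→b18/s2 L1-HIT; vc=[]
#4 0x122→b18/s2 L1-HIT; vc=[]
#5 0xe8→b14/s2 MISS; vc=[18]
#6 0x12e→b18/s2 VC-HIT; vc=[14]
#7 0x1b9→b27/s3 MISS; vc=[14,7]
#8 0x125→b18/s2 L1-HIT; vc=[14,7]
#9 0x132→b19/s3 MISS; vc=[14,7,27]
#10 0xe2→b14/s2 VC-HIT; vc=[18,7,27]
#11 0x123→b18/s2 VC-HIT; vc=[14,7,27]
#12 0x75→b7/s3 VC-HIT; vc=[14,19,27]
#13 0x131→b19/s3 VC-HIT; vc=[14,7,27]
#14 0x1bc→b27/s3 VC-HIT; vc=[14,7,19]

OUTCOME = VC-HIT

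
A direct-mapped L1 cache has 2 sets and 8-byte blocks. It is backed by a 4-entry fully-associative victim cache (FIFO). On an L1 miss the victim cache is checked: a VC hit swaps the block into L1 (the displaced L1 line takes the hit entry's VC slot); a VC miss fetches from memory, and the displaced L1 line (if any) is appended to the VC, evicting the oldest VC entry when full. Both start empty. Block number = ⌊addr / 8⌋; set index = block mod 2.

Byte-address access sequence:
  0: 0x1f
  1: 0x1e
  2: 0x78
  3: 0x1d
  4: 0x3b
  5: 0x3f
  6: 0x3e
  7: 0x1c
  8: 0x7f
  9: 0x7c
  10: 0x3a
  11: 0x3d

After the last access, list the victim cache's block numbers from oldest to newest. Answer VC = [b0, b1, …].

0: 0x1f (blk 3, set 1) → MISS  vc=[]
1: 0x1e (blk 3, set 1) → L1-HIT  vc=[]
2: 0x78 (blk 15, set 1) → MISS  vc=[3]
3: 0x1d (blk 3, set 1) → VC-HIT  vc=[15]
4: 0x3b (blk 7, set 1) → MISS  vc=[15, 3]
5: 0x3f (blk 7, set 1) → L1-HIT  vc=[15, 3]
6: 0x3e (blk 7, set 1) → L1-HIT  vc=[15, 3]
7: 0x1c (blk 3, set 1) → VC-HIT  vc=[15, 7]
8: 0x7f (blk 15, set 1) → VC-HIT  vc=[3, 7]
9: 0x7c (blk 15, set 1) → L1-HIT  vc=[3, 7]
10: 0x3a (blk 7, set 1) → VC-HIT  vc=[3, 15]
11: 0x3d (blk 7, set 1) → L1-HIT  vc=[3, 15]

VC = [3, 15]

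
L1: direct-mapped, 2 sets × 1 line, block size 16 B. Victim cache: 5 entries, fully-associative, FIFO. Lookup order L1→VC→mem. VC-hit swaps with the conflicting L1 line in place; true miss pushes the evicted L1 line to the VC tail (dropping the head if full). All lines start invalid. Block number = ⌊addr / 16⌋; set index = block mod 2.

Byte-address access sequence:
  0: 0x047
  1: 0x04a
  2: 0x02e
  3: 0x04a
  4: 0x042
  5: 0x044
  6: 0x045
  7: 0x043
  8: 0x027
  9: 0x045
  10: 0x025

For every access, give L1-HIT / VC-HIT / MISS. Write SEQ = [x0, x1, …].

0: 0x47 (blk 4, set 0) → MISS  vc=[]
1: 0x4a (blk 4, set 0) → L1-HIT  vc=[]
2: 0x2e (blk 2, set 0) → MISS  vc=[4]
3: 0x4a (blk 4, set 0) → VC-HIT  vc=[2]
4: 0x42 (blk 4, set 0) → L1-HIT  vc=[2]
5: 0x44 (blk 4, set 0) → L1-HIT  vc=[2]
6: 0x45 (blk 4, set 0) → L1-HIT  vc=[2]
7: 0x43 (blk 4, set 0) → L1-HIT  vc=[2]
8: 0x27 (blk 2, set 0) → VC-HIT  vc=[4]
9: 0x45 (blk 4, set 0) → VC-HIT  vc=[2]
10: 0x25 (blk 2, set 0) → VC-HIT  vc=[4]

SEQ = [MISS, L1-HIT, MISS, VC-HIT, L1-HIT, L1-HIT, L1-HIT, L1-HIT, VC-HIT, VC-HIT, VC-HIT]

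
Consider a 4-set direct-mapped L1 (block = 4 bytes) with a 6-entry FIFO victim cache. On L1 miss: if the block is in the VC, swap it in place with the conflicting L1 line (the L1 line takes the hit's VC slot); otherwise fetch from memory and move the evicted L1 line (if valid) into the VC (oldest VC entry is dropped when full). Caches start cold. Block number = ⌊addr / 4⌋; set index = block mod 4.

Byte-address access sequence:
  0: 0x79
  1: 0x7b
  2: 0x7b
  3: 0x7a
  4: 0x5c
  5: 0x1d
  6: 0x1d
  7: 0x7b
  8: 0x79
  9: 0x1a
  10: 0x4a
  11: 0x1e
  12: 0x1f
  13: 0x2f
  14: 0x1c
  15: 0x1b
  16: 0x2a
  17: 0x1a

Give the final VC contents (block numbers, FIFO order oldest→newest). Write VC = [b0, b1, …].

#0 0x79→b30/s2 MISS; vc=[]
#1 0x7b→b30/s2 L1-HIT; vc=[]
#2 0x7b→b30/s2 L1-HIT; vc=[]
#3 0x7a→b30/s2 L1-HIT; vc=[]
#4 0x5c→b23/s3 MISS; vc=[]
#5 0x1d→b7/s3 MISS; vc=[23]
#6 0x1d→b7/s3 L1-HIT; vc=[23]
#7 0x7b→b30/s2 L1-HIT; vc=[23]
#8 0x79→b30/s2 L1-HIT; vc=[23]
#9 0x1a→b6/s2 MISS; vc=[23,30]
#10 0x4a→b18/s2 MISS; vc=[23,30,6]
#11 0x1e→b7/s3 L1-HIT; vc=[23,30,6]
#12 0x1f→b7/s3 L1-HIT; vc=[23,30,6]
#13 0x2f→b11/s3 MISS; vc=[23,30,6,7]
#14 0x1c→b7/s3 VC-HIT; vc=[23,30,6,11]
#15 0x1b→b6/s2 VC-HIT; vc=[23,30,18,11]
#16 0x2a→b10/s2 MISS; vc=[23,30,18,11,6]
#17 0x1a→b6/s2 VC-HIT; vc=[23,30,18,11,10]

VC = [23, 30, 18, 11, 10]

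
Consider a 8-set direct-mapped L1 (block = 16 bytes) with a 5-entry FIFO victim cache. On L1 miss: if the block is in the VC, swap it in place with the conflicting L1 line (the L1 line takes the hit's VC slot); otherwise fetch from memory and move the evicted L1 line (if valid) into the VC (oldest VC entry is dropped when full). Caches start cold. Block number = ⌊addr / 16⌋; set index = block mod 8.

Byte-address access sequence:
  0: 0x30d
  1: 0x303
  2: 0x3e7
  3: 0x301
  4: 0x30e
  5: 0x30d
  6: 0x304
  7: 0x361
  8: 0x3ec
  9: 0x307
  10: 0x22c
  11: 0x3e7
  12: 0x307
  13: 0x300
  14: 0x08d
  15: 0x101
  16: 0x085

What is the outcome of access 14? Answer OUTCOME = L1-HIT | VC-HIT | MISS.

#0 0x30d→b48/s0 MISS; vc=[]
#1 0x303→b48/s0 L1-HIT; vc=[]
#2 0x3e7→b62/s6 MISS; vc=[]
#3 0x301→b48/s0 L1-HIT; vc=[]
#4 0x30e→b48/s0 L1-HIT; vc=[]
#5 0x30d→b48/s0 L1-HIT; vc=[]
#6 0x304→b48/s0 L1-HIT; vc=[]
#7 0x361→b54/s6 MISS; vc=[62]
#8 0x3ec→b62/s6 VC-HIT; vc=[54]
#9 0x307→b48/s0 L1-HIT; vc=[54]
#10 0x22c→b34/s2 MISS; vc=[54]
#11 0x3e7→b62/s6 L1-HIT; vc=[54]
#12 0x307→b48/s0 L1-HIT; vc=[54]
#13 0x300→b48/s0 L1-HIT; vc=[54]
#14 0x8d→b8/s0 MISS; vc=[54,48]
#15 0x101→b16/s0 MISS; vc=[54,48,8]
#16 0x85→b8/s0 VC-HIT; vc=[54,48,16]

OUTCOME = MISS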